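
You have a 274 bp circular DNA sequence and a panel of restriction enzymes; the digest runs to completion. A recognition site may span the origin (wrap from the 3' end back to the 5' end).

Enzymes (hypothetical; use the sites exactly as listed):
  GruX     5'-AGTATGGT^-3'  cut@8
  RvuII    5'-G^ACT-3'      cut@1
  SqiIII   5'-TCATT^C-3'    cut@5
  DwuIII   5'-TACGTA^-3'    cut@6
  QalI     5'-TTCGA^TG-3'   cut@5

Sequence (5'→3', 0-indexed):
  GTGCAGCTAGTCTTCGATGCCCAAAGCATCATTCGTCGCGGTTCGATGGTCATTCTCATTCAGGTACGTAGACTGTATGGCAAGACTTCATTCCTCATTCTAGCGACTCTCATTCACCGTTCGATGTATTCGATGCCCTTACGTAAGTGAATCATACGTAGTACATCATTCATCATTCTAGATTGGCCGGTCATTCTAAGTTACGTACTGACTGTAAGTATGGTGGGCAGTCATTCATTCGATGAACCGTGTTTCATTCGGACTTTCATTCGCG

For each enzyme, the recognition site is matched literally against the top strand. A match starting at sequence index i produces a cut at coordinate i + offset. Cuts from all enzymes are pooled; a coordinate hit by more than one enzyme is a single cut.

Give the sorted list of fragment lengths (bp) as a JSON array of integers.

Per-enzyme occurrences:
  GruX (AGTATGGT, off=8): starts [216] → cuts [224]
  RvuII (GACT, off=1): starts [70, 83, 104, 209, 260] → cuts [71, 84, 105, 210, 261]
  SqiIII (TCATTC, off=5): starts [28, 49, 55, 87, 94, 109, 165, 172, 190, 230, 234, 253, 265] → cuts [33, 54, 60, 92, 99, 114, 170, 177, 195, 235, 239, 258, 270]
  DwuIII (TACGTA, off=6): starts [64, 139, 154, 201] → cuts [70, 145, 160, 207]
  QalI (TTCGATG, off=5): starts [12, 41, 119, 128, 237] → cuts [17, 46, 124, 133, 242]

Pooled cuts: [17, 33, 46, 54, 60, 70, 71, 84, 92, 99, 105, 114, 124, 133, 145, 160, 170, 177, 195, 207, 210, 224, 235, 239, 242, 258, 261, 270]

Fragments:
  17→33: 16 bp
  33→46: 13 bp
  46→54: 8 bp
  54→60: 6 bp
  60→70: 10 bp
  70→71: 1 bp
  71→84: 13 bp
  84→92: 8 bp
  92→99: 7 bp
  99→105: 6 bp
  105→114: 9 bp
  114→124: 10 bp
  124→133: 9 bp
  133→145: 12 bp
  145→160: 15 bp
  160→170: 10 bp
  170→177: 7 bp
  177→195: 18 bp
  195→207: 12 bp
  207→210: 3 bp
  210→224: 14 bp
  224→235: 11 bp
  235→239: 4 bp
  239→242: 3 bp
  242→258: 16 bp
  258→261: 3 bp
  261→270: 9 bp
  270→17 (wrap): 274-270+17 = 21 bp

[1,3,3,3,4,6,6,7,7,8,8,9,9,9,10,10,10,11,12,12,13,13,14,15,16,16,18,21]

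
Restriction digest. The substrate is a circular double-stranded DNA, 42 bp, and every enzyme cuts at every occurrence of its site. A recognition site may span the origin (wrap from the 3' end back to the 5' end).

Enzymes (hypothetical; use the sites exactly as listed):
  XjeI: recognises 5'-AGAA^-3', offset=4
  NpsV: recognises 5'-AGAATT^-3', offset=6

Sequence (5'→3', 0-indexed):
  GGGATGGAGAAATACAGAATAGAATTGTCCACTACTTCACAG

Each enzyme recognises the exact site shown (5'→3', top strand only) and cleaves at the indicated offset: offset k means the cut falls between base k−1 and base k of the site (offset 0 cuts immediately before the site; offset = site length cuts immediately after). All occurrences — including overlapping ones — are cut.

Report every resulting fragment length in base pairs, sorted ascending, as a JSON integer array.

[2,5,8,27]

Per-enzyme occurrences:
  XjeI (AGAA, off=4): starts [7, 15, 20] → cuts [11, 19, 24]
  NpsV (AGAATT, off=6): starts [20] → cuts [26]

All cut coordinates (distinct, sorted): [11, 19, 24, 26]

Fragment lengths:
  11→19: 8 bp
  19→24: 5 bp
  24→26: 2 bp
  26→11 (wrap): 42-26+11 = 27 bp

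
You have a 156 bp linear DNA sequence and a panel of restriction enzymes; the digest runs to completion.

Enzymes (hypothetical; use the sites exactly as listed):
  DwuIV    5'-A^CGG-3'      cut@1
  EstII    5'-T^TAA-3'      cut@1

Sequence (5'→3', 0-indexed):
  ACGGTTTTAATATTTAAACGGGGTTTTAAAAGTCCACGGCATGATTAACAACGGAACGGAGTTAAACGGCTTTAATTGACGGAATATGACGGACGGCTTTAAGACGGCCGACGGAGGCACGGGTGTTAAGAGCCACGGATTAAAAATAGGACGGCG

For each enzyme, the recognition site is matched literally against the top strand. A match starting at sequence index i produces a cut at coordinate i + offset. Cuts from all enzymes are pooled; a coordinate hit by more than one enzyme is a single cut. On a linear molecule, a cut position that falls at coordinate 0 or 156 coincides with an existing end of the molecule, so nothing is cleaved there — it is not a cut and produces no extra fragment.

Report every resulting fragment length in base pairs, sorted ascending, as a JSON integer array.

[1,4,4,4,5,5,5,5,6,6,6,6,6,7,7,7,7,8,8,9,9,10,10,11]

Site scan:
  DwuIV ACGG/1: at [0, 17, 35, 50, 55, 65, 78, 88, 92, 103, 110, 118, 134, 150] ⇒ [1, 18, 36, 51, 56, 66, 79, 89, 93, 104, 111, 119, 135, 151]
  EstII TTAA/1: at [6, 13, 25, 44, 61, 71, 98, 125, 139] ⇒ [7, 14, 26, 45, 62, 72, 99, 126, 140]

All cut coordinates (distinct, sorted): [1, 7, 14, 18, 26, 36, 45, 51, 56, 62, 66, 72, 79, 89, 93, 99, 104, 111, 119, 126, 135, 140, 151]

Fragment lengths:
  [0,1): 1 bp
  [1,7): 6 bp
  [7,14): 7 bp
  [14,18): 4 bp
  [18,26): 8 bp
  [26,36): 10 bp
  [36,45): 9 bp
  [45,51): 6 bp
  [51,56): 5 bp
  [56,62): 6 bp
  [62,66): 4 bp
  [66,72): 6 bp
  [72,79): 7 bp
  [79,89): 10 bp
  [89,93): 4 bp
  [93,99): 6 bp
  [99,104): 5 bp
  [104,111): 7 bp
  [111,119): 8 bp
  [119,126): 7 bp
  [126,135): 9 bp
  [135,140): 5 bp
  [140,151): 11 bp
  [151,156): 5 bp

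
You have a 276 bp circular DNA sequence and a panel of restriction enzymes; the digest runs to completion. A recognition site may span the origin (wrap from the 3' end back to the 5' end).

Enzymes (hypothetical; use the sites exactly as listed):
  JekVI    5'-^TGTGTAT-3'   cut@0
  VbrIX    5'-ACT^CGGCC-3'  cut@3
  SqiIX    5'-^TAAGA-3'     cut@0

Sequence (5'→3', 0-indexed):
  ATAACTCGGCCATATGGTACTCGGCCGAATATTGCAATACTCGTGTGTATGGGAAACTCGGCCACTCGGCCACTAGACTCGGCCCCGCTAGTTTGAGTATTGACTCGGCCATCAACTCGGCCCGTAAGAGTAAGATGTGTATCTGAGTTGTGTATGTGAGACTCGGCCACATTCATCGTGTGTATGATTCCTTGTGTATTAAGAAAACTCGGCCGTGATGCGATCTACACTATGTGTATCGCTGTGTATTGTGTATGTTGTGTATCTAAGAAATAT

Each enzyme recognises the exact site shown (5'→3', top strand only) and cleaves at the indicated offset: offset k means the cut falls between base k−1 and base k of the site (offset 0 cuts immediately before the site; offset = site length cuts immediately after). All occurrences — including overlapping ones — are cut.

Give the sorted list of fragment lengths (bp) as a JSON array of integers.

[5,6,7,7,7,8,8,9,10,10,12,13,13,14,15,15,15,15,16,22,23,26]

Per-enzyme occurrences:
  JekVI (TGTGTAT, off=0): starts [43, 135, 148, 178, 192, 232, 242, 249, 258] → cuts [43, 135, 148, 178, 192, 232, 242, 249, 258]
  VbrIX (ACTCGGCC, off=3): starts [3, 18, 55, 63, 76, 102, 114, 160, 206] → cuts [6, 21, 58, 66, 79, 105, 117, 163, 209]
  SqiIX (TAAGA, off=0): starts [124, 130, 199, 266] → cuts [124, 130, 199, 266]

Pooled cuts: [6, 21, 43, 58, 66, 79, 105, 117, 124, 130, 135, 148, 163, 178, 192, 199, 209, 232, 242, 249, 258, 266]

Fragments:
  6→21: 15 bp
  21→43: 22 bp
  43→58: 15 bp
  58→66: 8 bp
  66→79: 13 bp
  79→105: 26 bp
  105→117: 12 bp
  117→124: 7 bp
  124→130: 6 bp
  130→135: 5 bp
  135→148: 13 bp
  148→163: 15 bp
  163→178: 15 bp
  178→192: 14 bp
  192→199: 7 bp
  199→209: 10 bp
  209→232: 23 bp
  232→242: 10 bp
  242→249: 7 bp
  249→258: 9 bp
  258→266: 8 bp
  266→6 (wrap): 276-266+6 = 16 bp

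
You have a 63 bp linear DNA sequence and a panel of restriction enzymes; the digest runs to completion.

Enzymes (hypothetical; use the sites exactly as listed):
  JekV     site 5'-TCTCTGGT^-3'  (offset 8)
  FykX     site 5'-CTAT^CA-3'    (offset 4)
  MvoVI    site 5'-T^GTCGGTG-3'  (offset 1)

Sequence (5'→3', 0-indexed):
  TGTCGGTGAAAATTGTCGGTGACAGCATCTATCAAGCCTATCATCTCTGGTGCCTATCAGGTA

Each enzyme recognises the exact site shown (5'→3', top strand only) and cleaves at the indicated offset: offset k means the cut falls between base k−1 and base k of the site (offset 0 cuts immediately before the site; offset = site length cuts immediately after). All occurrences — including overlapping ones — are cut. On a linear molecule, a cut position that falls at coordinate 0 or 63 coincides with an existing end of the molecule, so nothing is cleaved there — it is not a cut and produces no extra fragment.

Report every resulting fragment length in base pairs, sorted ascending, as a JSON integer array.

Per-enzyme occurrences:
  JekV TCTCTGGT/8: at [43] ⇒ [51]
  FykX CTATCA/4: at [28, 37, 53] ⇒ [32, 41, 57]
  MvoVI TGTCGGTG/1: at [0, 13] ⇒ [1, 14]

Pooled cuts: [1, 14, 32, 41, 51, 57]

Fragment lengths:
  [0,1): 1 bp
  [1,14): 13 bp
  [14,32): 18 bp
  [32,41): 9 bp
  [41,51): 10 bp
  [51,57): 6 bp
  [57,63): 6 bp

[1,6,6,9,10,13,18]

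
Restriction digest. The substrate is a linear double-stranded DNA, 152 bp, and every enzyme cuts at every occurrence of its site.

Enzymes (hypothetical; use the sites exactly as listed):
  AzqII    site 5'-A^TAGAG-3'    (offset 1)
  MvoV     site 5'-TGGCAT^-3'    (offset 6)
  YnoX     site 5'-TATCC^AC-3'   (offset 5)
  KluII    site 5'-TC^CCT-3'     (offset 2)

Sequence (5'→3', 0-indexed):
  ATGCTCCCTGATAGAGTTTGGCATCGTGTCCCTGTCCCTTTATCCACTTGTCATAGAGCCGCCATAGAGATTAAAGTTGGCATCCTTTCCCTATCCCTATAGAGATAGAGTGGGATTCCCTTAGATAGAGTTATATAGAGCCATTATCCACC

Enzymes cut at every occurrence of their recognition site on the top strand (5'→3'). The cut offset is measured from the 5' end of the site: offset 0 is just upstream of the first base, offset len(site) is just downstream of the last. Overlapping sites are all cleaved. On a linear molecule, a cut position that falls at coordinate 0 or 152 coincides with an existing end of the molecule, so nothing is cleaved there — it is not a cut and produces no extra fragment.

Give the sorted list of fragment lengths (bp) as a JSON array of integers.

Site scan:
  AzqII ATAGAG/1: at [10, 52, 63, 98, 104, 124, 134] ⇒ [11, 53, 64, 99, 105, 125, 135]
  MvoV TGGCAT/6: at [18, 77] ⇒ [24, 83]
  YnoX TATCCAC/5: at [40, 144] ⇒ [45, 149]
  KluII TCCCT/2: at [4, 28, 34, 87, 93, 116] ⇒ [6, 30, 36, 89, 95, 118]

Pooled cuts: [6, 11, 24, 30, 36, 45, 53, 64, 83, 89, 95, 99, 105, 118, 125, 135, 149]

Fragment lengths:
  [0,6): 6 bp
  [6,11): 5 bp
  [11,24): 13 bp
  [24,30): 6 bp
  [30,36): 6 bp
  [36,45): 9 bp
  [45,53): 8 bp
  [53,64): 11 bp
  [64,83): 19 bp
  [83,89): 6 bp
  [89,95): 6 bp
  [95,99): 4 bp
  [99,105): 6 bp
  [105,118): 13 bp
  [118,125): 7 bp
  [125,135): 10 bp
  [135,149): 14 bp
  [149,152): 3 bp

[3,4,5,6,6,6,6,6,6,7,8,9,10,11,13,13,14,19]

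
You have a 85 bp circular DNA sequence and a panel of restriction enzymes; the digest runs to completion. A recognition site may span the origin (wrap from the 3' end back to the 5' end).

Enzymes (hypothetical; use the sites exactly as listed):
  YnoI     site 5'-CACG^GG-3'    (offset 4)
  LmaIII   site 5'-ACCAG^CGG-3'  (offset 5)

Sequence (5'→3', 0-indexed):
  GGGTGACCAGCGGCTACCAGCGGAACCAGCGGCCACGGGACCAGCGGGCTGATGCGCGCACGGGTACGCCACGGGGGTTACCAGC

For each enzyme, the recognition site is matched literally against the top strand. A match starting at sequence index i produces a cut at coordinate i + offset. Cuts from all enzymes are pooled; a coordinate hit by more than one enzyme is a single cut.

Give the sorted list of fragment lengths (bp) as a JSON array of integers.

Per-enzyme occurrences:
  YnoI (CACGGG, off=4): starts [33, 58, 69] → cuts [37, 62, 73]
  LmaIII (ACCAGCGG, off=5): starts [5, 15, 24, 39, 79] → cuts [10, 20, 29, 44, 84]

Pooled cuts: [10, 20, 29, 37, 44, 62, 73, 84]

Fragments:
  10→20: 10 bp
  20→29: 9 bp
  29→37: 8 bp
  37→44: 7 bp
  44→62: 18 bp
  62→73: 11 bp
  73→84: 11 bp
  84→10 (wrap): 85-84+10 = 11 bp

[7,8,9,10,11,11,11,18]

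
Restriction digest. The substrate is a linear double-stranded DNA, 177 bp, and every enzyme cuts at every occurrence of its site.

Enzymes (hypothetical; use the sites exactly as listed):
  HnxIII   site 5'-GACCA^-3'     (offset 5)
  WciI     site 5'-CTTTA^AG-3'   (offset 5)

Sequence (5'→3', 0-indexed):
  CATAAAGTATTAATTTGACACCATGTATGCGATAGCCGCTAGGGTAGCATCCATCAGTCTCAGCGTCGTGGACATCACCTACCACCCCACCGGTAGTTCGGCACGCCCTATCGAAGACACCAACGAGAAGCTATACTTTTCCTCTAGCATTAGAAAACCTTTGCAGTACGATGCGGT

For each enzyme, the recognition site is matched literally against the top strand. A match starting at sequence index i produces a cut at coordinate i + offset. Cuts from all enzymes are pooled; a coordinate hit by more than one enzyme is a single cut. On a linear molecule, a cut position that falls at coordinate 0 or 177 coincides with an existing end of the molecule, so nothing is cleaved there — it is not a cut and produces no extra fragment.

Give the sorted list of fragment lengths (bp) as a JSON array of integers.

Per-enzyme occurrences:
  HnxIII (GACCA, off=5): no sites
  WciI (CTTTAAG, off=5): no sites

Pooled cuts: ∅

Fragment lengths:
  no cuts → one linear fragment of 177 bp

[177]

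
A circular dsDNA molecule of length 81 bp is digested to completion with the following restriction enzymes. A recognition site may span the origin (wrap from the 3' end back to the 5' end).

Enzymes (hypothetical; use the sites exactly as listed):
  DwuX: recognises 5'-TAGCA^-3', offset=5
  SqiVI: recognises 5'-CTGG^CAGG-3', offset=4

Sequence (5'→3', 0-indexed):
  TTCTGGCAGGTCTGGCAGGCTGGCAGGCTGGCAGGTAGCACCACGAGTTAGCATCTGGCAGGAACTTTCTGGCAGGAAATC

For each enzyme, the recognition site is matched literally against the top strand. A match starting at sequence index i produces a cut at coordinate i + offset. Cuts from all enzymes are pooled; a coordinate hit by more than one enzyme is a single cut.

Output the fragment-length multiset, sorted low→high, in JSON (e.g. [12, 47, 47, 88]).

Site scan:
  DwuX (TAGCA, off=5): starts [35, 48] → cuts [40, 53]
  SqiVI (CTGGCAGG, off=4): starts [2, 11, 19, 27, 54, 68] → cuts [6, 15, 23, 31, 58, 72]

Pooled cuts: [6, 15, 23, 31, 40, 53, 58, 72]

Fragments:
  6→15: 9 bp
  15→23: 8 bp
  23→31: 8 bp
  31→40: 9 bp
  40→53: 13 bp
  53→58: 5 bp
  58→72: 14 bp
  72→6 (wrap): 81-72+6 = 15 bp

[5,8,8,9,9,13,14,15]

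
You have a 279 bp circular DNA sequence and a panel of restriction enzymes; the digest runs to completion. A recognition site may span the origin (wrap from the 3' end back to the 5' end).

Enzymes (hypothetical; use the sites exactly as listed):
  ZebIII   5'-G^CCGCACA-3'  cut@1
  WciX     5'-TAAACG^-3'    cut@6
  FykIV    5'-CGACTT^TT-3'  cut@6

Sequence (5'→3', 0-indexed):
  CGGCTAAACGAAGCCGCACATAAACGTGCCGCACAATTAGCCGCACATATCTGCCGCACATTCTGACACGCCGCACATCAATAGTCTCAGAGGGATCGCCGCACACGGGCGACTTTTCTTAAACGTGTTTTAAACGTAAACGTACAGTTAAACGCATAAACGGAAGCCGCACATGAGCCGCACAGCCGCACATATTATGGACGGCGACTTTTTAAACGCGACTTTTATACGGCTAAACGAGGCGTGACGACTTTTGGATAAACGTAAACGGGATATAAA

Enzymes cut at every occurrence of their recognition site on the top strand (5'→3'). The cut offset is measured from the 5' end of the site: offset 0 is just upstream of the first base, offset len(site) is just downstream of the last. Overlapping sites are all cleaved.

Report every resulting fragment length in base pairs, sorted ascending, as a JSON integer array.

[2,3,4,6,6,6,8,8,8,8,10,11,11,11,11,12,12,13,13,14,15,17,17,25,28]

Site scan:
  ZebIII (GCCGCACA, off=1): starts [12, 27, 39, 52, 69, 97, 165, 176, 184] → cuts [13, 28, 40, 53, 70, 98, 166, 177, 185]
  WciX (TAAACG, off=6): starts [4, 20, 119, 130, 136, 148, 156, 212, 233, 258, 264, 275] → cuts [2, 10, 26, 125, 136, 142, 154, 162, 218, 239, 264, 270]
  FykIV (CGACTTTT, off=6): starts [109, 204, 218, 247] → cuts [115, 210, 224, 253]

All cut coordinates (distinct, sorted): [2, 10, 13, 26, 28, 40, 53, 70, 98, 115, 125, 136, 142, 154, 162, 166, 177, 185, 210, 218, 224, 239, 253, 264, 270]

Fragment lengths:
  2→10: 8 bp
  10→13: 3 bp
  13→26: 13 bp
  26→28: 2 bp
  28→40: 12 bp
  40→53: 13 bp
  53→70: 17 bp
  70→98: 28 bp
  98→115: 17 bp
  115→125: 10 bp
  125→136: 11 bp
  136→142: 6 bp
  142→154: 12 bp
  154→162: 8 bp
  162→166: 4 bp
  166→177: 11 bp
  177→185: 8 bp
  185→210: 25 bp
  210→218: 8 bp
  218→224: 6 bp
  224→239: 15 bp
  239→253: 14 bp
  253→264: 11 bp
  264→270: 6 bp
  270→2 (wrap): 279-270+2 = 11 bp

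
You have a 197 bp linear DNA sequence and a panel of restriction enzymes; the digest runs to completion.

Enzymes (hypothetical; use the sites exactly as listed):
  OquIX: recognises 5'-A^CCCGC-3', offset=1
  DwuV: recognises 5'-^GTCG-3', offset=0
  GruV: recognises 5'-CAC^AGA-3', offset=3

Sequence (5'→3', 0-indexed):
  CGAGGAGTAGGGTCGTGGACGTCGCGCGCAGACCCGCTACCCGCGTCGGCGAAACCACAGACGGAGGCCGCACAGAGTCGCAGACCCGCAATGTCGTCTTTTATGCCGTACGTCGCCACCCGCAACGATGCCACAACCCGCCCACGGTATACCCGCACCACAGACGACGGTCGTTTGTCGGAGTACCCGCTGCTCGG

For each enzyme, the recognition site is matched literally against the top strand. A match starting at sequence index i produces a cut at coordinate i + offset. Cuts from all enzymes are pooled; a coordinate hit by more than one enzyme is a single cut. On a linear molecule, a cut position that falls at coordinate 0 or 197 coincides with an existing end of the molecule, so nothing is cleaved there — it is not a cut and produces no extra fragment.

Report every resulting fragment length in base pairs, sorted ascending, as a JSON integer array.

[3,5,7,7,7,8,8,8,9,9,10,11,12,12,14,15,15,18,19]

Per-enzyme occurrences:
  OquIX ACCCGC/1: at [31, 38, 83, 117, 135, 150, 184] ⇒ [32, 39, 84, 118, 136, 151, 185]
  DwuV GTCG/0: at [11, 20, 44, 76, 92, 111, 169, 176] ⇒ [11, 20, 44, 76, 92, 111, 169, 176]
  GruV CACAGA/3: at [55, 70, 158] ⇒ [58, 73, 161]

All cut coordinates (distinct, sorted): [11, 20, 32, 39, 44, 58, 73, 76, 84, 92, 111, 118, 136, 151, 161, 169, 176, 185]

Fragments:
  [0,11): 11 bp
  [11,20): 9 bp
  [20,32): 12 bp
  [32,39): 7 bp
  [39,44): 5 bp
  [44,58): 14 bp
  [58,73): 15 bp
  [73,76): 3 bp
  [76,84): 8 bp
  [84,92): 8 bp
  [92,111): 19 bp
  [111,118): 7 bp
  [118,136): 18 bp
  [136,151): 15 bp
  [151,161): 10 bp
  [161,169): 8 bp
  [169,176): 7 bp
  [176,185): 9 bp
  [185,197): 12 bp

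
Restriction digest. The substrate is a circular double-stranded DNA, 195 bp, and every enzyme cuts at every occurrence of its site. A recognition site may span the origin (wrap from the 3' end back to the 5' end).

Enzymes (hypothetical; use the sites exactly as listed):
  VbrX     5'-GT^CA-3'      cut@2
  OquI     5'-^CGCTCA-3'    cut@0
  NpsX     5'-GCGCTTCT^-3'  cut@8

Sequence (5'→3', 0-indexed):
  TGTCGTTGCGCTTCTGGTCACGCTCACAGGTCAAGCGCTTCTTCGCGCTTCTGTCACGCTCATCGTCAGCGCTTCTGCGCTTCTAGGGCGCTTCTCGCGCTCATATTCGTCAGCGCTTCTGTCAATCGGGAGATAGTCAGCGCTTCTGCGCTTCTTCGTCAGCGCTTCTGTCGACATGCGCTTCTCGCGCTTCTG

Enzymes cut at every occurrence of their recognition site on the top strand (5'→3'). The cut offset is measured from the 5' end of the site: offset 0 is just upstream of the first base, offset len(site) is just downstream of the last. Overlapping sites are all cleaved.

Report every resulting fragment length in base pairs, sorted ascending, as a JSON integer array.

Per-enzyme occurrences:
  VbrX GTCA/2: at [16, 29, 52, 64, 108, 120, 135, 157] ⇒ [18, 31, 54, 66, 110, 122, 137, 159]
  OquI CGCTCA/0: at [20, 56, 97] ⇒ [20, 56, 97]
  NpsX GCGCTTCT/8: at [7, 34, 44, 68, 76, 87, 112, 139, 147, 161, 177, 186] ⇒ [15, 42, 52, 76, 84, 95, 120, 147, 155, 169, 185, 194]

All cut coordinates (distinct, sorted): [15, 18, 20, 31, 42, 52, 54, 56, 66, 76, 84, 95, 97, 110, 120, 122, 137, 147, 155, 159, 169, 185, 194]

Fragments:
  15→18: 3 bp
  18→20: 2 bp
  20→31: 11 bp
  31→42: 11 bp
  42→52: 10 bp
  52→54: 2 bp
  54→56: 2 bp
  56→66: 10 bp
  66→76: 10 bp
  76→84: 8 bp
  84→95: 11 bp
  95→97: 2 bp
  97→110: 13 bp
  110→120: 10 bp
  120→122: 2 bp
  122→137: 15 bp
  137→147: 10 bp
  147→155: 8 bp
  155→159: 4 bp
  159→169: 10 bp
  169→185: 16 bp
  185→194: 9 bp
  194→15 (wrap): 195-194+15 = 16 bp

[2,2,2,2,2,3,4,8,8,9,10,10,10,10,10,10,11,11,11,13,15,16,16]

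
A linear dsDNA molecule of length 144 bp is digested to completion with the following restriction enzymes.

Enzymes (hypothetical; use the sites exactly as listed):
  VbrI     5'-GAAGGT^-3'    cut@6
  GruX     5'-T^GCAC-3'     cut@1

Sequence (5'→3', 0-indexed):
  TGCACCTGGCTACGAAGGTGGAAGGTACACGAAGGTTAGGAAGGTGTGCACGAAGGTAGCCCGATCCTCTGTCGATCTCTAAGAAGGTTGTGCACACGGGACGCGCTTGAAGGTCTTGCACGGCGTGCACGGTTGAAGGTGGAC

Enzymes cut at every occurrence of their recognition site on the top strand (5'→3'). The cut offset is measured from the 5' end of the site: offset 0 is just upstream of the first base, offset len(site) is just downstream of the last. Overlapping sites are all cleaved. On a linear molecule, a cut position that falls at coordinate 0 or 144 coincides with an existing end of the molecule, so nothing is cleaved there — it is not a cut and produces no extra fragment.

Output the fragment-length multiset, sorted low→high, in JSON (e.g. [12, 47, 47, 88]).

Scan for sites:
  VbrI GAAGGT/6: at [13, 20, 30, 39, 51, 82, 108, 134] ⇒ [19, 26, 36, 45, 57, 88, 114, 140]
  GruX TGCAC/1: at [0, 46, 90, 116, 125] ⇒ [1, 47, 91, 117, 126]

Pooled cuts: [1, 19, 26, 36, 45, 47, 57, 88, 91, 114, 117, 126, 140]

Fragments:
  [0,1): 1 bp
  [1,19): 18 bp
  [19,26): 7 bp
  [26,36): 10 bp
  [36,45): 9 bp
  [45,47): 2 bp
  [47,57): 10 bp
  [57,88): 31 bp
  [88,91): 3 bp
  [91,114): 23 bp
  [114,117): 3 bp
  [117,126): 9 bp
  [126,140): 14 bp
  [140,144): 4 bp

[1,2,3,3,4,7,9,9,10,10,14,18,23,31]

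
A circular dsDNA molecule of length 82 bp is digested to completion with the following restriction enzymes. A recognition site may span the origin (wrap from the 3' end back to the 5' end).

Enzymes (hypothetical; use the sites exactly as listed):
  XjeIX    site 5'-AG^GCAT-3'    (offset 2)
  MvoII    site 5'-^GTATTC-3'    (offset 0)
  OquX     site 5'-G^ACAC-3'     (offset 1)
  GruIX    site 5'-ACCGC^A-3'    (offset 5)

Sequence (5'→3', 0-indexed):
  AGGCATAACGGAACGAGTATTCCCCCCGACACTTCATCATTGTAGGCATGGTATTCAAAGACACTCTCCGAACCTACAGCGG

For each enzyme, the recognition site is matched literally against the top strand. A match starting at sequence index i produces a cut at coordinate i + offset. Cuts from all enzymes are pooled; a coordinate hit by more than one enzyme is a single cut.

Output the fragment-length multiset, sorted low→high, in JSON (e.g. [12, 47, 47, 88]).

Per-enzyme occurrences:
  XjeIX (AGGCAT, off=2): starts [0, 43] → cuts [2, 45]
  MvoII (GTATTC, off=0): starts [16, 50] → cuts [16, 50]
  OquX (GACAC, off=1): starts [27, 59] → cuts [28, 60]
  GruIX (ACCGCA, off=5): no sites

All cut coordinates (distinct, sorted): [2, 16, 28, 45, 50, 60]

Fragments:
  2→16: 14 bp
  16→28: 12 bp
  28→45: 17 bp
  45→50: 5 bp
  50→60: 10 bp
  60→2 (wrap): 82-60+2 = 24 bp

[5,10,12,14,17,24]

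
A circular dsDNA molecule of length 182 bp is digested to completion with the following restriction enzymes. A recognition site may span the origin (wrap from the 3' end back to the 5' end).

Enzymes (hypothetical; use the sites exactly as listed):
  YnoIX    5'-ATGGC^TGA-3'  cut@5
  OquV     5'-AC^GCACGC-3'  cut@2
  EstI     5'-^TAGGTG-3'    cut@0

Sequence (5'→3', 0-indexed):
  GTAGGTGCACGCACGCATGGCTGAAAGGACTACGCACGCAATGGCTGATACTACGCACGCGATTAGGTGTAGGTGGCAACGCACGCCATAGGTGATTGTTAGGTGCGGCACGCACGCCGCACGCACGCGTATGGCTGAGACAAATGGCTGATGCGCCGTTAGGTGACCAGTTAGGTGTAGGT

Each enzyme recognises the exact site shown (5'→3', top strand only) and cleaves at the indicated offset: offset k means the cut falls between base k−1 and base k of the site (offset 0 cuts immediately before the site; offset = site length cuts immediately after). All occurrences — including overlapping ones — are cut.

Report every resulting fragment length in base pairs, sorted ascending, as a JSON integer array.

[6,6,6,8,9,9,9,11,11,11,11,11,12,12,12,12,13,13]

Per-enzyme occurrences:
  YnoIX (ATGGCTGA, off=5): starts [16, 40, 130, 143] → cuts [21, 45, 135, 148]
  OquV (ACGCACGC, off=2): starts [8, 31, 52, 78, 109, 120] → cuts [10, 33, 54, 80, 111, 122]
  EstI (TAGGTG, off=0): starts [1, 63, 69, 88, 99, 159, 171, 177] → cuts [1, 63, 69, 88, 99, 159, 171, 177]

Pooled cuts: [1, 10, 21, 33, 45, 54, 63, 69, 80, 88, 99, 111, 122, 135, 148, 159, 171, 177]

Fragment lengths:
  1→10: 9 bp
  10→21: 11 bp
  21→33: 12 bp
  33→45: 12 bp
  45→54: 9 bp
  54→63: 9 bp
  63→69: 6 bp
  69→80: 11 bp
  80→88: 8 bp
  88→99: 11 bp
  99→111: 12 bp
  111→122: 11 bp
  122→135: 13 bp
  135→148: 13 bp
  148→159: 11 bp
  159→171: 12 bp
  171→177: 6 bp
  177→1 (wrap): 182-177+1 = 6 bp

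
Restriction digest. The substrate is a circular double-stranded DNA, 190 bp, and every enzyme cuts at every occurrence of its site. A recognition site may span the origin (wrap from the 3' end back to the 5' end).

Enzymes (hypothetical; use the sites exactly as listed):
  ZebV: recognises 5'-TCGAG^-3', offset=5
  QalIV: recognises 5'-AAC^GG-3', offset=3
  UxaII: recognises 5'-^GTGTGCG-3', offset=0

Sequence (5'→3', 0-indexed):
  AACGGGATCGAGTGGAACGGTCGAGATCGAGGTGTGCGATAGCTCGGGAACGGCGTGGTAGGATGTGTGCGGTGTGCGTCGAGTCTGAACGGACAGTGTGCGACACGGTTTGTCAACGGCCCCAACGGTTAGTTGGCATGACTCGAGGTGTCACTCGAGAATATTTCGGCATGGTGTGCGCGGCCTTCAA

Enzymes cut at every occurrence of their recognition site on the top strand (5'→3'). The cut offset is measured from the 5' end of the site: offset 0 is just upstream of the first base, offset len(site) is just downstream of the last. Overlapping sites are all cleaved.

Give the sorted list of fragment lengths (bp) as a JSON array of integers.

[5,6,6,7,7,7,9,9,12,12,13,14,20,20,21,22]

Site scan:
  ZebV (TCGAG, off=5): starts [7, 20, 26, 78, 142, 154] → cuts [12, 25, 31, 83, 147, 159]
  QalIV (AACGG, off=3): starts [0, 15, 48, 87, 114, 123] → cuts [3, 18, 51, 90, 117, 126]
  UxaII (GTGTGCG, off=0): starts [31, 64, 71, 95, 173] → cuts [31, 64, 71, 95, 173]

Pooled cuts: [3, 12, 18, 25, 31, 51, 64, 71, 83, 90, 95, 117, 126, 147, 159, 173]

Fragments:
  3→12: 9 bp
  12→18: 6 bp
  18→25: 7 bp
  25→31: 6 bp
  31→51: 20 bp
  51→64: 13 bp
  64→71: 7 bp
  71→83: 12 bp
  83→90: 7 bp
  90→95: 5 bp
  95→117: 22 bp
  117→126: 9 bp
  126→147: 21 bp
  147→159: 12 bp
  159→173: 14 bp
  173→3 (wrap): 190-173+3 = 20 bp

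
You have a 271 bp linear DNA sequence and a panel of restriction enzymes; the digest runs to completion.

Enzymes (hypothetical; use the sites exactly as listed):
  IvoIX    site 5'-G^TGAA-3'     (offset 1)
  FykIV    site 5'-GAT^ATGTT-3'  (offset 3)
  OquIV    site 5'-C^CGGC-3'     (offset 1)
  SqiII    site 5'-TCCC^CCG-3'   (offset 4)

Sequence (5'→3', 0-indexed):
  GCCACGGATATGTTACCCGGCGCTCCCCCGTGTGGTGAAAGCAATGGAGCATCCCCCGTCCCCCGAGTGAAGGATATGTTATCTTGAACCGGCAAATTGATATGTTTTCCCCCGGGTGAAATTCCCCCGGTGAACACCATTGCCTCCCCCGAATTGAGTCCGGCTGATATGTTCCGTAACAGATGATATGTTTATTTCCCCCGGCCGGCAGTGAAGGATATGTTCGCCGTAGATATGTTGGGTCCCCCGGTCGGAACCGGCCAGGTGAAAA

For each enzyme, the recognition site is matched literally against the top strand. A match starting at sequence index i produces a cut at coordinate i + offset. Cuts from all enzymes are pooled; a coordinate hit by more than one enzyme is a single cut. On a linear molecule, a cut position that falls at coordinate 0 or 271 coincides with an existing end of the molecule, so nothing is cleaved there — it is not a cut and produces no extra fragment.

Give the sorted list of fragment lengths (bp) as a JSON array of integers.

[1,4,4,5,5,6,6,7,8,8,8,8,8,8,9,10,10,10,11,12,12,12,13,14,15,18,19,20]

Site scan:
  IvoIX GTGAA/1: at [34, 66, 115, 129, 210, 264] ⇒ [35, 67, 116, 130, 211, 265]
  FykIV GATATGTT/3: at [6, 72, 98, 165, 184, 216, 231] ⇒ [9, 75, 101, 168, 187, 219, 234]
  OquIV CCGGC/1: at [16, 88, 159, 200, 204, 256] ⇒ [17, 89, 160, 201, 205, 257]
  SqiII TCCCCCG/4: at [23, 51, 58, 107, 122, 144, 196, 242] ⇒ [27, 55, 62, 111, 126, 148, 200, 246]

All cut coordinates (distinct, sorted): [9, 17, 27, 35, 55, 62, 67, 75, 89, 101, 111, 116, 126, 130, 148, 160, 168, 187, 200, 201, 205, 211, 219, 234, 246, 257, 265]

Fragment lengths:
  [0,9): 9 bp
  [9,17): 8 bp
  [17,27): 10 bp
  [27,35): 8 bp
  [35,55): 20 bp
  [55,62): 7 bp
  [62,67): 5 bp
  [67,75): 8 bp
  [75,89): 14 bp
  [89,101): 12 bp
  [101,111): 10 bp
  [111,116): 5 bp
  [116,126): 10 bp
  [126,130): 4 bp
  [130,148): 18 bp
  [148,160): 12 bp
  [160,168): 8 bp
  [168,187): 19 bp
  [187,200): 13 bp
  [200,201): 1 bp
  [201,205): 4 bp
  [205,211): 6 bp
  [211,219): 8 bp
  [219,234): 15 bp
  [234,246): 12 bp
  [246,257): 11 bp
  [257,265): 8 bp
  [265,271): 6 bp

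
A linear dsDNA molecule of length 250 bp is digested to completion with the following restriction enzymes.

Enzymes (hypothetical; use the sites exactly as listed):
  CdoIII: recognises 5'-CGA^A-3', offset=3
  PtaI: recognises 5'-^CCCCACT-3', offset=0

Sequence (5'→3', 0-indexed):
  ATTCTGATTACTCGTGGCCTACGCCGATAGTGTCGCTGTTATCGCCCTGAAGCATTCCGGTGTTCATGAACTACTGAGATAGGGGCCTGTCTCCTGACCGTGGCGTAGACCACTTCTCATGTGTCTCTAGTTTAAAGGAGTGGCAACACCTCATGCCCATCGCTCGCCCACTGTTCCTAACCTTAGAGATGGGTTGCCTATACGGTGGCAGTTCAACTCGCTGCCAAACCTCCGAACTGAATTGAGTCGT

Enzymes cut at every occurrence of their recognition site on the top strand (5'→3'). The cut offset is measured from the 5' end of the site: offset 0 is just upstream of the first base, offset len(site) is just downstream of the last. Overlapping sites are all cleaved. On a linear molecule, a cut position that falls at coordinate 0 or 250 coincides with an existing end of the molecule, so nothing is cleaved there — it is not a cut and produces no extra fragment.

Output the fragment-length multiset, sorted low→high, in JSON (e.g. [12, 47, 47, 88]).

[15,235]

Scan for sites:
  CdoIII (CGAA, off=3): starts [232] → cuts [235]
  PtaI (CCCCACT, off=0): no sites

Pooled cuts: [235]

Fragments:
  [0,235): 235 bp
  [235,250): 15 bp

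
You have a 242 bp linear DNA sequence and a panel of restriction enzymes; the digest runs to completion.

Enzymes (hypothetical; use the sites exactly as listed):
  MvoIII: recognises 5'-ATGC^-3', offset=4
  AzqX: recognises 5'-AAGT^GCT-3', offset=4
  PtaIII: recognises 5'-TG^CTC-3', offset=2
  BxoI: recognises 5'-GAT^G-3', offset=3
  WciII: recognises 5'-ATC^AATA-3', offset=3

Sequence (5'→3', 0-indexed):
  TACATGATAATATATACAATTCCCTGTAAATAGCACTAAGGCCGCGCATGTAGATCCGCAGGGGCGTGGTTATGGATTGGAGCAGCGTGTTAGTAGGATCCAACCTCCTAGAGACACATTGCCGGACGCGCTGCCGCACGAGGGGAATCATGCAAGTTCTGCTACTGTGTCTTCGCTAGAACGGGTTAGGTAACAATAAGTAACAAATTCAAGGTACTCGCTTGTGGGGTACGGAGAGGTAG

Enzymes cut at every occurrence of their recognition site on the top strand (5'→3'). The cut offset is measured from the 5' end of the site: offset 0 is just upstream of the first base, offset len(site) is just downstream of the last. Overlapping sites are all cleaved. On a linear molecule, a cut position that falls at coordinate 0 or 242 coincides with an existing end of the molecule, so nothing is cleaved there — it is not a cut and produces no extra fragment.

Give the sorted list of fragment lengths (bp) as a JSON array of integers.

[89,153]

Scan for sites:
  MvoIII ATGC/4: at [149] ⇒ [153]
  AzqX (AAGTGCT, off=4): no sites
  PtaIII (TGCTC, off=2): no sites
  BxoI (GATG, off=3): no sites
  WciII (ATCAATA, off=3): no sites

All cut coordinates (distinct, sorted): [153]

Fragment lengths:
  [0,153): 153 bp
  [153,242): 89 bp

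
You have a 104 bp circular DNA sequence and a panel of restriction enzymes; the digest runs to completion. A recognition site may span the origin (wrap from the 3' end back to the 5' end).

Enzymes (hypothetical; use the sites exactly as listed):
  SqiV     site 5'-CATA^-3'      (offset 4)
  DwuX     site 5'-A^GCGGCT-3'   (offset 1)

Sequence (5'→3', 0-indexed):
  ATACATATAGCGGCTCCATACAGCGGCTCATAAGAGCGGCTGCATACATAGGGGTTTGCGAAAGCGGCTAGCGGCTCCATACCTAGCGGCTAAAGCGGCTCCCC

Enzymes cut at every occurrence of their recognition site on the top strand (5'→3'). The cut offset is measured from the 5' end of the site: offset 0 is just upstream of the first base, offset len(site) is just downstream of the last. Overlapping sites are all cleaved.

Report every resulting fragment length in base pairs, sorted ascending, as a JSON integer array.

[2,2,3,4,4,4,7,9,10,11,11,11,13,13]

Scan for sites:
  SqiV CATA/4: at [3, 16, 28, 42, 46, 77, 103] ⇒ [3, 7, 20, 32, 46, 50, 81]
  DwuX AGCGGCT/1: at [8, 21, 34, 62, 69, 84, 93] ⇒ [9, 22, 35, 63, 70, 85, 94]

All cut coordinates (distinct, sorted): [3, 7, 9, 20, 22, 32, 35, 46, 50, 63, 70, 81, 85, 94]

Fragments:
  3→7: 4 bp
  7→9: 2 bp
  9→20: 11 bp
  20→22: 2 bp
  22→32: 10 bp
  32→35: 3 bp
  35→46: 11 bp
  46→50: 4 bp
  50→63: 13 bp
  63→70: 7 bp
  70→81: 11 bp
  81→85: 4 bp
  85→94: 9 bp
  94→3 (wrap): 104-94+3 = 13 bp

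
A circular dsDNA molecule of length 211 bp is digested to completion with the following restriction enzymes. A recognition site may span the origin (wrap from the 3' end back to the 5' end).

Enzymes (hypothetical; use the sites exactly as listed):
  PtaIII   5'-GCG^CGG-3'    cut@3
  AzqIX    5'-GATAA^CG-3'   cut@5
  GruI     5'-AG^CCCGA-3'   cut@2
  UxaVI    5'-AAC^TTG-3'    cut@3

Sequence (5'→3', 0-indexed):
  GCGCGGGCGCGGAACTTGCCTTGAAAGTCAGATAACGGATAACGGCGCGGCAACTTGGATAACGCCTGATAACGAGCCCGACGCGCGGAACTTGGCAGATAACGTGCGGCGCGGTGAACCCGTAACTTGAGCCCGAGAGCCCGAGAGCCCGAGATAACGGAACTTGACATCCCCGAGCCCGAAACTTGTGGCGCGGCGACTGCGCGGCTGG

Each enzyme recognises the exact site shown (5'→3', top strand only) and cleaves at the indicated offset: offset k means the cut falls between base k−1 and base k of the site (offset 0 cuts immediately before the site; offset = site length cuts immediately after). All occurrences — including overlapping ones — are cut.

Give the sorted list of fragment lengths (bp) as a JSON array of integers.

Site scan:
  PtaIII GCGCGG/3: at [0, 6, 44, 82, 108, 190, 201] ⇒ [3, 9, 47, 85, 111, 193, 204]
  AzqIX GATAACG/5: at [30, 37, 57, 67, 97, 152] ⇒ [35, 42, 62, 72, 102, 157]
  GruI AGCCCGA/2: at [74, 129, 137, 145, 175] ⇒ [76, 131, 139, 147, 177]
  UxaVI AACTTG/3: at [12, 51, 88, 123, 160, 182] ⇒ [15, 54, 91, 126, 163, 185]

All cut coordinates (distinct, sorted): [3, 9, 15, 35, 42, 47, 54, 62, 72, 76, 85, 91, 102, 111, 126, 131, 139, 147, 157, 163, 177, 185, 193, 204]

Fragment lengths:
  3→9: 6 bp
  9→15: 6 bp
  15→35: 20 bp
  35→42: 7 bp
  42→47: 5 bp
  47→54: 7 bp
  54→62: 8 bp
  62→72: 10 bp
  72→76: 4 bp
  76→85: 9 bp
  85→91: 6 bp
  91→102: 11 bp
  102→111: 9 bp
  111→126: 15 bp
  126→131: 5 bp
  131→139: 8 bp
  139→147: 8 bp
  147→157: 10 bp
  157→163: 6 bp
  163→177: 14 bp
  177→185: 8 bp
  185→193: 8 bp
  193→204: 11 bp
  204→3 (wrap): 211-204+3 = 10 bp

[4,5,5,6,6,6,6,7,7,8,8,8,8,8,9,9,10,10,10,11,11,14,15,20]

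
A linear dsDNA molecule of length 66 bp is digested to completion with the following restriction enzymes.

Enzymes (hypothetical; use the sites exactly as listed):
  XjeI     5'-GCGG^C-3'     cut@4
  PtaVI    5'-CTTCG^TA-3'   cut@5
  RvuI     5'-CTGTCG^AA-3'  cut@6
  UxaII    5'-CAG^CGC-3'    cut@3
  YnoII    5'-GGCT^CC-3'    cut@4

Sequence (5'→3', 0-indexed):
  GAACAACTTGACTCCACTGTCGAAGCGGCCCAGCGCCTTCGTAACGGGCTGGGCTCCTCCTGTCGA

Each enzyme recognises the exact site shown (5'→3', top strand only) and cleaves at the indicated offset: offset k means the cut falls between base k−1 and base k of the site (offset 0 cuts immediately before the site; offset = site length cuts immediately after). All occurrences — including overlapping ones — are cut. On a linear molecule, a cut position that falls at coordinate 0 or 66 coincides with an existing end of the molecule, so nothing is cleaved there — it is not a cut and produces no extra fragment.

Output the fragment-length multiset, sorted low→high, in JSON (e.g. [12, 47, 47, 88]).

Scan for sites:
  XjeI (GCGGC, off=4): starts [24] → cuts [28]
  PtaVI (CTTCGTA, off=5): starts [36] → cuts [41]
  RvuI (CTGTCGAA, off=6): starts [16] → cuts [22]
  UxaII (CAGCGC, off=3): starts [30] → cuts [33]
  YnoII (GGCTCC, off=4): starts [51] → cuts [55]

Pooled cuts: [22, 28, 33, 41, 55]

Fragment lengths:
  [0,22): 22 bp
  [22,28): 6 bp
  [28,33): 5 bp
  [33,41): 8 bp
  [41,55): 14 bp
  [55,66): 11 bp

[5,6,8,11,14,22]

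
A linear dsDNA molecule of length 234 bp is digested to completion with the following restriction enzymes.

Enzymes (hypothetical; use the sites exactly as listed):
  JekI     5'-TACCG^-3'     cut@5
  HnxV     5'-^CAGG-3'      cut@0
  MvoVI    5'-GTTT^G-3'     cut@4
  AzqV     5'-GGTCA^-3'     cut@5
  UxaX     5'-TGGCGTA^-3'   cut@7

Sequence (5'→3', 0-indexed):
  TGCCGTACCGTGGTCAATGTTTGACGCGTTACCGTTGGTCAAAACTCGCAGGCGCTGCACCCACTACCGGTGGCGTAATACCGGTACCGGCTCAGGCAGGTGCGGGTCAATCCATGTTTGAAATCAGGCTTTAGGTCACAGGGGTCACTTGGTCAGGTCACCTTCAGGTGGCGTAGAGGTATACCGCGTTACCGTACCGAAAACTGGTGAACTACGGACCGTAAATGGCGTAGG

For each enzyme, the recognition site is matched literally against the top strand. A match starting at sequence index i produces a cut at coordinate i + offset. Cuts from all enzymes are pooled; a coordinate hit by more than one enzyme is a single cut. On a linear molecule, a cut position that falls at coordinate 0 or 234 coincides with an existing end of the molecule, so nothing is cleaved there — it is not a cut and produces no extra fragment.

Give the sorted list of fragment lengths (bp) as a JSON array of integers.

[2,2,3,4,4,5,5,5,6,6,6,6,6,7,7,8,8,9,10,10,11,11,12,13,14,21,33]

Scan for sites:
  JekI TACCG/5: at [5, 29, 64, 78, 84, 181, 189, 194] ⇒ [10, 34, 69, 83, 89, 186, 194, 199]
  HnxV CAGG/0: at [48, 92, 96, 124, 138, 153, 164] ⇒ [48, 92, 96, 124, 138, 153, 164]
  MvoVI GTTTG/4: at [18, 115] ⇒ [22, 119]
  AzqV GGTCA/5: at [11, 36, 104, 133, 142, 150, 155] ⇒ [16, 41, 109, 138, 147, 155, 160]
  UxaX TGGCGTA/7: at [70, 168, 225] ⇒ [77, 175, 232]

Pooled cuts: [10, 16, 22, 34, 41, 48, 69, 77, 83, 89, 92, 96, 109, 119, 124, 138, 147, 153, 155, 160, 164, 175, 186, 194, 199, 232]

Fragments:
  [0,10): 10 bp
  [10,16): 6 bp
  [16,22): 6 bp
  [22,34): 12 bp
  [34,41): 7 bp
  [41,48): 7 bp
  [48,69): 21 bp
  [69,77): 8 bp
  [77,83): 6 bp
  [83,89): 6 bp
  [89,92): 3 bp
  [92,96): 4 bp
  [96,109): 13 bp
  [109,119): 10 bp
  [119,124): 5 bp
  [124,138): 14 bp
  [138,147): 9 bp
  [147,153): 6 bp
  [153,155): 2 bp
  [155,160): 5 bp
  [160,164): 4 bp
  [164,175): 11 bp
  [175,186): 11 bp
  [186,194): 8 bp
  [194,199): 5 bp
  [199,232): 33 bp
  [232,234): 2 bp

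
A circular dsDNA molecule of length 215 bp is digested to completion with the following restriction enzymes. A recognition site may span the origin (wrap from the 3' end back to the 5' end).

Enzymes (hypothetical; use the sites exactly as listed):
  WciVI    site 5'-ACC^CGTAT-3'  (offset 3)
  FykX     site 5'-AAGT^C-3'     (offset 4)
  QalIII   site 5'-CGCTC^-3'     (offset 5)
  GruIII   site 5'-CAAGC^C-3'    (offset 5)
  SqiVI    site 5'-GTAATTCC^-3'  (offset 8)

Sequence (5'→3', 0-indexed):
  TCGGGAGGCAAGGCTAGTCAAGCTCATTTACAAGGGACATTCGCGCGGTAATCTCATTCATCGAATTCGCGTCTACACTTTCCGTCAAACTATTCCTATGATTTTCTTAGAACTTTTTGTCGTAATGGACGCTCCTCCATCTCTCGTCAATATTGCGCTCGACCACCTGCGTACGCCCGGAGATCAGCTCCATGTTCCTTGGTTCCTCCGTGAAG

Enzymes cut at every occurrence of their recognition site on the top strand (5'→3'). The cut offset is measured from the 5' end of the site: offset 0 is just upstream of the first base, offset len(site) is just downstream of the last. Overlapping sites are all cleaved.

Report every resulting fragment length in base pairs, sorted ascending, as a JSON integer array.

Per-enzyme occurrences:
  WciVI (ACCCGTAT, off=3): no sites
  FykX (AAGTC, off=4): starts [212] → cuts [1]
  QalIII (CGCTC, off=5): starts [129, 155] → cuts [134, 160]
  GruIII (CAAGCC, off=5): no sites
  SqiVI (GTAATTCC, off=8): no sites

Pooled cuts: [1, 134, 160]

Fragments:
  1→134: 133 bp
  134→160: 26 bp
  160→1 (wrap): 215-160+1 = 56 bp

[26,56,133]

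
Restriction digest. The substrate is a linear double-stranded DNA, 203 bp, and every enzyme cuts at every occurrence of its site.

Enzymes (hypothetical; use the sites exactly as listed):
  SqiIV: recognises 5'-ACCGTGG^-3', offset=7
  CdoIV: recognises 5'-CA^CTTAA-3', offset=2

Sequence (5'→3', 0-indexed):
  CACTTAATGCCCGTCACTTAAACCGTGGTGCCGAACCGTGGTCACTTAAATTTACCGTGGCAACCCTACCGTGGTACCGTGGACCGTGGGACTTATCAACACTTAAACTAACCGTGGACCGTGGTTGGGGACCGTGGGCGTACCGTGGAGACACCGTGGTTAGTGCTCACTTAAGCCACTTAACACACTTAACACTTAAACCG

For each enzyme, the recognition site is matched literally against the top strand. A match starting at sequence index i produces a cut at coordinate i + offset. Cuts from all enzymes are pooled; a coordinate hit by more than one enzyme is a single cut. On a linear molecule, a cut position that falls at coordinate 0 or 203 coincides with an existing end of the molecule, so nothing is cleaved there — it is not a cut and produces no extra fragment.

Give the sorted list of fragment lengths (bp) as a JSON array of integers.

Site scan:
  SqiIV ACCGTGG/7: at [21, 34, 53, 67, 75, 82, 110, 117, 130, 141, 152] ⇒ [28, 41, 60, 74, 82, 89, 117, 124, 137, 148, 159]
  CdoIV CACTTAA/2: at [0, 14, 42, 99, 167, 176, 185, 192] ⇒ [2, 16, 44, 101, 169, 178, 187, 194]

Pooled cuts: [2, 16, 28, 41, 44, 60, 74, 82, 89, 101, 117, 124, 137, 148, 159, 169, 178, 187, 194]

Fragment lengths:
  [0,2): 2 bp
  [2,16): 14 bp
  [16,28): 12 bp
  [28,41): 13 bp
  [41,44): 3 bp
  [44,60): 16 bp
  [60,74): 14 bp
  [74,82): 8 bp
  [82,89): 7 bp
  [89,101): 12 bp
  [101,117): 16 bp
  [117,124): 7 bp
  [124,137): 13 bp
  [137,148): 11 bp
  [148,159): 11 bp
  [159,169): 10 bp
  [169,178): 9 bp
  [178,187): 9 bp
  [187,194): 7 bp
  [194,203): 9 bp

[2,3,7,7,7,8,9,9,9,10,11,11,12,12,13,13,14,14,16,16]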